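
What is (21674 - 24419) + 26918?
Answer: 24173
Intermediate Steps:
(21674 - 24419) + 26918 = -2745 + 26918 = 24173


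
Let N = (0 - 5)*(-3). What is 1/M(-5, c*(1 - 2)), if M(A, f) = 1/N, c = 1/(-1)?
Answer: 15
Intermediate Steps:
N = 15 (N = -5*(-3) = 15)
c = -1
M(A, f) = 1/15
1/M(-5, c*(1 - 2)) = 1/(1/15) = 15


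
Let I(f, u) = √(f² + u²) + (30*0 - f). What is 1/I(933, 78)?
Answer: 311/2028 + √97397/2028 ≈ 0.30724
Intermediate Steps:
I(f, u) = √(f² + u²) - f (I(f, u) = √(f² + u²) + (0 - f) = √(f² + u²) - f)
1/I(933, 78) = 1/(√(933² + 78²) - 1*933) = 1/(√(870489 + 6084) - 933) = 1/(√876573 - 933) = 1/(3*√97397 - 933) = 1/(-933 + 3*√97397)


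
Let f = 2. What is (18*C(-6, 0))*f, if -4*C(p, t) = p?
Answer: 54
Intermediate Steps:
C(p, t) = -p/4
(18*C(-6, 0))*f = (18*(-¼*(-6)))*2 = (18*(3/2))*2 = 27*2 = 54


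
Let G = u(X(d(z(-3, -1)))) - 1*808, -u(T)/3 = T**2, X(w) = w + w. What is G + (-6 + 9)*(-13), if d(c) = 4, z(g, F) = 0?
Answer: -1039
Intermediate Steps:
X(w) = 2*w
u(T) = -3*T**2
G = -1000 (G = -3*(2*4)**2 - 1*808 = -3*8**2 - 808 = -3*64 - 808 = -192 - 808 = -1000)
G + (-6 + 9)*(-13) = -1000 + (-6 + 9)*(-13) = -1000 + 3*(-13) = -1000 - 39 = -1039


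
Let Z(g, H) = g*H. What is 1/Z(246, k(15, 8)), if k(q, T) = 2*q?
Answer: 1/7380 ≈ 0.00013550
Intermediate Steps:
Z(g, H) = H*g
1/Z(246, k(15, 8)) = 1/((2*15)*246) = 1/(30*246) = 1/7380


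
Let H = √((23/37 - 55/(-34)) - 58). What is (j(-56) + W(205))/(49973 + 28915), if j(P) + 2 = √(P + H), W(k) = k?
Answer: 203/78888 + √(-88623584 + 1258*I*√88244926)/99241104 ≈ 0.0025796 + 9.507e-5*I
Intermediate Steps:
H = I*√88244926/1258 (H = √((23*(1/37) - 55*(-1/34)) - 58) = √((23/37 + 55/34) - 58) = √(2817/1258 - 58) = √(-70147/1258) = I*√88244926/1258 ≈ 7.4673*I)
j(P) = -2 + √(P + I*√88244926/1258)
(j(-56) + W(205))/(49973 + 28915) = ((-2 + √(1582564*(-56) + 1258*I*√88244926)/1258) + 205)/(49973 + 28915) = ((-2 + √(-88623584 + 1258*I*√88244926)/1258) + 205)/78888 = (203 + √(-88623584 + 1258*I*√88244926)/1258)*(1/78888) = 203/78888 + √(-88623584 + 1258*I*√88244926)/99241104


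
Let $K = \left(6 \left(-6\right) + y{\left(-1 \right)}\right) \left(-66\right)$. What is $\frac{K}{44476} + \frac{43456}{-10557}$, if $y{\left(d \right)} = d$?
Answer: $- \frac{953484431}{234766566} \approx -4.0614$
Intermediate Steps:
$K = 2442$ ($K = \left(6 \left(-6\right) - 1\right) \left(-66\right) = \left(-36 - 1\right) \left(-66\right) = \left(-37\right) \left(-66\right) = 2442$)
$\frac{K}{44476} + \frac{43456}{-10557} = \frac{2442}{44476} + \frac{43456}{-10557} = 2442 \cdot \frac{1}{44476} + 43456 \left(- \frac{1}{10557}\right) = \frac{1221}{22238} - \frac{43456}{10557} = - \frac{953484431}{234766566}$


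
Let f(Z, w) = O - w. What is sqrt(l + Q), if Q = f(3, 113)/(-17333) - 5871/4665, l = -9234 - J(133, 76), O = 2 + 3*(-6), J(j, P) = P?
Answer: 2*I*sqrt(1691049448087319210)/26952815 ≈ 96.495*I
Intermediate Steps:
O = -16 (O = 2 - 18 = -16)
f(Z, w) = -16 - w
l = -9310 (l = -9234 - 1*76 = -9234 - 76 = -9310)
Q = -33720086/26952815 (Q = (-16 - 1*113)/(-17333) - 5871/4665 = (-16 - 113)*(-1/17333) - 5871*1/4665 = -129*(-1/17333) - 1957/1555 = 129/17333 - 1957/1555 = -33720086/26952815 ≈ -1.2511)
sqrt(l + Q) = sqrt(-9310 - 33720086/26952815) = sqrt(-250964427736/26952815) = 2*I*sqrt(1691049448087319210)/26952815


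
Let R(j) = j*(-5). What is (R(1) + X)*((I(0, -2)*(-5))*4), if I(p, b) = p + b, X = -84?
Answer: -3560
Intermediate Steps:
I(p, b) = b + p
R(j) = -5*j
(R(1) + X)*((I(0, -2)*(-5))*4) = (-5*1 - 84)*(((-2 + 0)*(-5))*4) = (-5 - 84)*(-2*(-5)*4) = -890*4 = -89*40 = -3560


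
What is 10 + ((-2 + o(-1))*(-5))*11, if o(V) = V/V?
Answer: 65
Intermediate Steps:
o(V) = 1
10 + ((-2 + o(-1))*(-5))*11 = 10 + ((-2 + 1)*(-5))*11 = 10 - 1*(-5)*11 = 10 + 5*11 = 10 + 55 = 65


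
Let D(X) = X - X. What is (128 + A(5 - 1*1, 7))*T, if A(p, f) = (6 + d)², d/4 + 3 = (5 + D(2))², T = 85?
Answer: 761940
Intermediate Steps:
D(X) = 0
d = 88 (d = -12 + 4*(5 + 0)² = -12 + 4*5² = -12 + 4*25 = -12 + 100 = 88)
A(p, f) = 8836 (A(p, f) = (6 + 88)² = 94² = 8836)
(128 + A(5 - 1*1, 7))*T = (128 + 8836)*85 = 8964*85 = 761940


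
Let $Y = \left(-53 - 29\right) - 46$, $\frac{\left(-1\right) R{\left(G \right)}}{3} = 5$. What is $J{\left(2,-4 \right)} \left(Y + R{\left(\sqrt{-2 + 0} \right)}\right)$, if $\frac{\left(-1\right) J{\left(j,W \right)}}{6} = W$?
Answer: $-3432$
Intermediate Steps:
$J{\left(j,W \right)} = - 6 W$
$R{\left(G \right)} = -15$ ($R{\left(G \right)} = \left(-3\right) 5 = -15$)
$Y = -128$ ($Y = -82 - 46 = -128$)
$J{\left(2,-4 \right)} \left(Y + R{\left(\sqrt{-2 + 0} \right)}\right) = \left(-6\right) \left(-4\right) \left(-128 - 15\right) = 24 \left(-143\right) = -3432$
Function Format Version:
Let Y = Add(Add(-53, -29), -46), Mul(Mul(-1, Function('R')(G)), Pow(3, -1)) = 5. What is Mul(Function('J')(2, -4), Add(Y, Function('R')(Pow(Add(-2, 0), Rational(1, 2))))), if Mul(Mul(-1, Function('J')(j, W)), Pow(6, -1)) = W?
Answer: -3432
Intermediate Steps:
Function('J')(j, W) = Mul(-6, W)
Function('R')(G) = -15 (Function('R')(G) = Mul(-3, 5) = -15)
Y = -128 (Y = Add(-82, -46) = -128)
Mul(Function('J')(2, -4), Add(Y, Function('R')(Pow(Add(-2, 0), Rational(1, 2))))) = Mul(Mul(-6, -4), Add(-128, -15)) = Mul(24, -143) = -3432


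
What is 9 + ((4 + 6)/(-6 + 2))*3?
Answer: 3/2 ≈ 1.5000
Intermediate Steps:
9 + ((4 + 6)/(-6 + 2))*3 = 9 + (10/(-4))*3 = 9 + (10*(-¼))*3 = 9 - 5/2*3 = 9 - 15/2 = 3/2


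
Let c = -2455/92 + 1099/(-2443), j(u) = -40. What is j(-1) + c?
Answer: -2155559/32108 ≈ -67.135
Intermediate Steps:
c = -871239/32108 (c = -2455*1/92 + 1099*(-1/2443) = -2455/92 - 157/349 = -871239/32108 ≈ -27.135)
j(-1) + c = -40 - 871239/32108 = -2155559/32108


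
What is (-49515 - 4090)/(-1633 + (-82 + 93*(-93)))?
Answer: 53605/10364 ≈ 5.1722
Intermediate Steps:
(-49515 - 4090)/(-1633 + (-82 + 93*(-93))) = -53605/(-1633 + (-82 - 8649)) = -53605/(-1633 - 8731) = -53605/(-10364) = -53605*(-1/10364) = 53605/10364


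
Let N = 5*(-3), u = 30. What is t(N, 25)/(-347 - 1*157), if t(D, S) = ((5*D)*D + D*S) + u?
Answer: -65/42 ≈ -1.5476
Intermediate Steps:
N = -15
t(D, S) = 30 + 5*D² + D*S (t(D, S) = ((5*D)*D + D*S) + 30 = (5*D² + D*S) + 30 = 30 + 5*D² + D*S)
t(N, 25)/(-347 - 1*157) = (30 + 5*(-15)² - 15*25)/(-347 - 1*157) = (30 + 5*225 - 375)/(-347 - 157) = (30 + 1125 - 375)/(-504) = 780*(-1/504) = -65/42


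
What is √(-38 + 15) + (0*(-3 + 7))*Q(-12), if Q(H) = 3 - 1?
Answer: I*√23 ≈ 4.7958*I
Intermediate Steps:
Q(H) = 2
√(-38 + 15) + (0*(-3 + 7))*Q(-12) = √(-38 + 15) + (0*(-3 + 7))*2 = √(-23) + (0*4)*2 = I*√23 + 0*2 = I*√23 + 0 = I*√23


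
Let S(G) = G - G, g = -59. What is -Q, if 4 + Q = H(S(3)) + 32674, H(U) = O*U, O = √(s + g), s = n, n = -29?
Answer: -32670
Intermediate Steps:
s = -29
O = 2*I*√22 (O = √(-29 - 59) = √(-88) = 2*I*√22 ≈ 9.3808*I)
S(G) = 0
H(U) = 2*I*U*√22 (H(U) = (2*I*√22)*U = 2*I*U*√22)
Q = 32670 (Q = -4 + (2*I*0*√22 + 32674) = -4 + (0 + 32674) = -4 + 32674 = 32670)
-Q = -1*32670 = -32670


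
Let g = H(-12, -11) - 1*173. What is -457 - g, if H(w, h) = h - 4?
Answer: -269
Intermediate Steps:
H(w, h) = -4 + h
g = -188 (g = (-4 - 11) - 1*173 = -15 - 173 = -188)
-457 - g = -457 - 1*(-188) = -457 + 188 = -269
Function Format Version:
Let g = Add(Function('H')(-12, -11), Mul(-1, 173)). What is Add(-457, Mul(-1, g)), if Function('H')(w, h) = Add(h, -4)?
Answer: -269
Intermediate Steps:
Function('H')(w, h) = Add(-4, h)
g = -188 (g = Add(Add(-4, -11), Mul(-1, 173)) = Add(-15, -173) = -188)
Add(-457, Mul(-1, g)) = Add(-457, Mul(-1, -188)) = Add(-457, 188) = -269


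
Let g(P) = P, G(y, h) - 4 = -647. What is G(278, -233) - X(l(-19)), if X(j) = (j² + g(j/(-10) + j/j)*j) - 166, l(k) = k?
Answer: -7829/10 ≈ -782.90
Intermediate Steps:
G(y, h) = -643 (G(y, h) = 4 - 647 = -643)
X(j) = -166 + j² + j*(1 - j/10) (X(j) = (j² + (j/(-10) + j/j)*j) - 166 = (j² + (j*(-⅒) + 1)*j) - 166 = (j² + (-j/10 + 1)*j) - 166 = (j² + (1 - j/10)*j) - 166 = (j² + j*(1 - j/10)) - 166 = -166 + j² + j*(1 - j/10))
G(278, -233) - X(l(-19)) = -643 - (-166 - 19 + (9/10)*(-19)²) = -643 - (-166 - 19 + (9/10)*361) = -643 - (-166 - 19 + 3249/10) = -643 - 1*1399/10 = -643 - 1399/10 = -7829/10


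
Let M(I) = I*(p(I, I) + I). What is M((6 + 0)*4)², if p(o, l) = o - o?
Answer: 331776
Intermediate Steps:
p(o, l) = 0
M(I) = I² (M(I) = I*(0 + I) = I*I = I²)
M((6 + 0)*4)² = (((6 + 0)*4)²)² = ((6*4)²)² = (24²)² = 576² = 331776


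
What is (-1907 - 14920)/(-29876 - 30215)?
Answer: 16827/60091 ≈ 0.28003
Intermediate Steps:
(-1907 - 14920)/(-29876 - 30215) = -16827/(-60091) = -16827*(-1/60091) = 16827/60091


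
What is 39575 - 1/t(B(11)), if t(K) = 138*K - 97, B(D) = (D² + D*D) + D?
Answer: 1377882774/34817 ≈ 39575.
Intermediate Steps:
B(D) = D + 2*D² (B(D) = (D² + D²) + D = 2*D² + D = D + 2*D²)
t(K) = -97 + 138*K
39575 - 1/t(B(11)) = 39575 - 1/(-97 + 138*(11*(1 + 2*11))) = 39575 - 1/(-97 + 138*(11*(1 + 22))) = 39575 - 1/(-97 + 138*(11*23)) = 39575 - 1/(-97 + 138*253) = 39575 - 1/(-97 + 34914) = 39575 - 1/34817 = 1377882774/34817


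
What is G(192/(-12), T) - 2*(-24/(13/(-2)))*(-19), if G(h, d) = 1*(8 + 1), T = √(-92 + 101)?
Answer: 1941/13 ≈ 149.31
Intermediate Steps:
T = 3 (T = √9 = 3)
G(h, d) = 9 (G(h, d) = 1*9 = 9)
G(192/(-12), T) - 2*(-24/(13/(-2)))*(-19) = 9 - 2*(-24/(13/(-2)))*(-19) = 9 - 2*(-24/(13*(-½)))*(-19) = 9 - 2*(-24/(-13/2))*(-19) = 9 - 2*(-24*(-2/13))*(-19) = 9 - 2*(48/13)*(-19) = 9 - 96*(-19)/13 = 9 - 1*(-1824/13) = 9 + 1824/13 = 1941/13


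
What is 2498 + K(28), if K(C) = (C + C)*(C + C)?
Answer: 5634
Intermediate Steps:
K(C) = 4*C² (K(C) = (2*C)*(2*C) = 4*C²)
2498 + K(28) = 2498 + 4*28² = 2498 + 4*784 = 2498 + 3136 = 5634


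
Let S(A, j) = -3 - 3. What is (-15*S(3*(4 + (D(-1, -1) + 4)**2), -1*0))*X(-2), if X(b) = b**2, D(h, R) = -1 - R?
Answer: 360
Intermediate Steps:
S(A, j) = -6
(-15*S(3*(4 + (D(-1, -1) + 4)**2), -1*0))*X(-2) = -15*(-6)*(-2)**2 = 90*4 = 360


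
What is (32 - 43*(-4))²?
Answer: 41616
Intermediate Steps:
(32 - 43*(-4))² = (32 + 172)² = 204² = 41616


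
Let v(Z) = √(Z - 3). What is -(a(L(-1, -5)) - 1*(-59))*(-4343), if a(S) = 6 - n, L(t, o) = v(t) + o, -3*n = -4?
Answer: 829513/3 ≈ 2.7650e+5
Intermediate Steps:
n = 4/3 (n = -⅓*(-4) = 4/3 ≈ 1.3333)
v(Z) = √(-3 + Z)
L(t, o) = o + √(-3 + t) (L(t, o) = √(-3 + t) + o = o + √(-3 + t))
a(S) = 14/3 (a(S) = 6 - 1*4/3 = 6 - 4/3 = 14/3)
-(a(L(-1, -5)) - 1*(-59))*(-4343) = -(14/3 - 1*(-59))*(-4343) = -(14/3 + 59)*(-4343) = -191*(-4343)/3 = -1*(-829513/3) = 829513/3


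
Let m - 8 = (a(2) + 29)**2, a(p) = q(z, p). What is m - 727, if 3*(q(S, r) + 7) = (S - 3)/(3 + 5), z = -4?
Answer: -142703/576 ≈ -247.75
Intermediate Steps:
q(S, r) = -57/8 + S/24 (q(S, r) = -7 + ((S - 3)/(3 + 5))/3 = -7 + ((-3 + S)/8)/3 = -7 + ((-3 + S)*(1/8))/3 = -7 + (-3/8 + S/8)/3 = -7 + (-1/8 + S/24) = -57/8 + S/24)
a(p) = -175/24 (a(p) = -57/8 + (1/24)*(-4) = -57/8 - 1/6 = -175/24)
m = 276049/576 (m = 8 + (-175/24 + 29)**2 = 8 + (521/24)**2 = 8 + 271441/576 = 276049/576 ≈ 479.25)
m - 727 = 276049/576 - 727 = -142703/576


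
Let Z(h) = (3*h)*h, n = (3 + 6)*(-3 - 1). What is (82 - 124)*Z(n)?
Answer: -163296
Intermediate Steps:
n = -36 (n = 9*(-4) = -36)
Z(h) = 3*h**2
(82 - 124)*Z(n) = (82 - 124)*(3*(-36)**2) = -126*1296 = -42*3888 = -163296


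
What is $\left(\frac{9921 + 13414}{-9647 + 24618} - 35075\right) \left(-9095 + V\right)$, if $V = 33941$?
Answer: $- \frac{13046249238540}{14971} \approx -8.7143 \cdot 10^{8}$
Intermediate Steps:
$\left(\frac{9921 + 13414}{-9647 + 24618} - 35075\right) \left(-9095 + V\right) = \left(\frac{9921 + 13414}{-9647 + 24618} - 35075\right) \left(-9095 + 33941\right) = \left(\frac{23335}{14971} - 35075\right) 24846 = \left(- \frac{525084490}{14971}\right) 24846 = - \frac{13046249238540}{14971}$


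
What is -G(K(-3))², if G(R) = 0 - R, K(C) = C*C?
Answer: -81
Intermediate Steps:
K(C) = C²
G(R) = -R
-G(K(-3))² = -(-1*(-3)²)² = -(-1*9)² = -1*(-9)² = -1*81 = -81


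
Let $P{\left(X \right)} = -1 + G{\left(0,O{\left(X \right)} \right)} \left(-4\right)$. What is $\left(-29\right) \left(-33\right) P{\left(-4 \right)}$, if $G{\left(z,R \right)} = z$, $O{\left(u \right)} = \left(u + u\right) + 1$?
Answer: $-957$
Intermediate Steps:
$O{\left(u \right)} = 1 + 2 u$ ($O{\left(u \right)} = 2 u + 1 = 1 + 2 u$)
$P{\left(X \right)} = -1$ ($P{\left(X \right)} = -1 + 0 \left(-4\right) = -1 + 0 = -1$)
$\left(-29\right) \left(-33\right) P{\left(-4 \right)} = \left(-29\right) \left(-33\right) \left(-1\right) = 957 \left(-1\right) = -957$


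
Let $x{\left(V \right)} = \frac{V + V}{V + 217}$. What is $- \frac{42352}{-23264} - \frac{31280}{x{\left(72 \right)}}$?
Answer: $- \frac{821478907}{13086} \approx -62775.0$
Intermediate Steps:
$x{\left(V \right)} = \frac{2 V}{217 + V}$
$- \frac{42352}{-23264} - \frac{31280}{x{\left(72 \right)}} = - \frac{42352}{-23264} - \frac{31280}{2 \cdot 72 \frac{1}{217 + 72}} = \left(-42352\right) \left(- \frac{1}{23264}\right) - \frac{31280}{2 \cdot 72 \cdot \frac{1}{289}} = \frac{2647}{1454} - \frac{31280}{2 \cdot 72 \cdot \frac{1}{289}} = \frac{2647}{1454} - \frac{31280}{\frac{144}{289}} = \frac{2647}{1454} - \frac{564995}{9} = - \frac{821478907}{13086}$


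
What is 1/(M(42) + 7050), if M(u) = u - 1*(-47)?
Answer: 1/7139 ≈ 0.00014008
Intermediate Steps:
M(u) = 47 + u (M(u) = u + 47 = 47 + u)
1/(M(42) + 7050) = 1/((47 + 42) + 7050) = 1/(89 + 7050) = 1/7139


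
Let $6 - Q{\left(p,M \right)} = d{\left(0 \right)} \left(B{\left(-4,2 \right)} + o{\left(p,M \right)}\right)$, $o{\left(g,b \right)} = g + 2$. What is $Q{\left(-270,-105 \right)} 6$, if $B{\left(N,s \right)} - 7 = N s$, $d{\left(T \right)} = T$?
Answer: $36$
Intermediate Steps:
$o{\left(g,b \right)} = 2 + g$
$B{\left(N,s \right)} = 7 + N s$
$Q{\left(p,M \right)} = 6$ ($Q{\left(p,M \right)} = 6 - 0 \left(\left(7 - 8\right) + \left(2 + p\right)\right) = 6 - 0 \left(-1 + \left(2 + p\right)\right) = 6 - 0 \left(1 + p\right) = 6 - 0 = 6 + 0 = 6$)
$Q{\left(-270,-105 \right)} 6 = 6 \cdot 6 = 36$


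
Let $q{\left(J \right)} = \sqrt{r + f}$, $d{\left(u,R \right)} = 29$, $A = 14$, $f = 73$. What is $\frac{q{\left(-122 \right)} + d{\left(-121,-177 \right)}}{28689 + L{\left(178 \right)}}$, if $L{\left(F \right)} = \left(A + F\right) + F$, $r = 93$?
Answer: $\frac{29}{29059} + \frac{\sqrt{166}}{29059} \approx 0.0014413$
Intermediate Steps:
$q{\left(J \right)} = \sqrt{166}$ ($q{\left(J \right)} = \sqrt{93 + 73} = \sqrt{166}$)
$L{\left(F \right)} = 14 + 2 F$ ($L{\left(F \right)} = \left(14 + F\right) + F = 14 + 2 F$)
$\frac{q{\left(-122 \right)} + d{\left(-121,-177 \right)}}{28689 + L{\left(178 \right)}} = \frac{\sqrt{166} + 29}{28689 + \left(14 + 2 \cdot 178\right)} = \frac{29 + \sqrt{166}}{28689 + \left(14 + 356\right)} = \frac{29 + \sqrt{166}}{28689 + 370} = \frac{29 + \sqrt{166}}{29059} = \left(29 + \sqrt{166}\right) \frac{1}{29059} = \frac{29}{29059} + \frac{\sqrt{166}}{29059}$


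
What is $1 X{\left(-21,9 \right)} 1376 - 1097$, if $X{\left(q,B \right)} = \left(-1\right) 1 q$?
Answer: $27799$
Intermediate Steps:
$X{\left(q,B \right)} = - q$
$1 X{\left(-21,9 \right)} 1376 - 1097 = 1 \left(\left(-1\right) \left(-21\right)\right) 1376 - 1097 = 1 \cdot 21 \cdot 1376 - 1097 = 21 \cdot 1376 - 1097 = 28896 - 1097 = 27799$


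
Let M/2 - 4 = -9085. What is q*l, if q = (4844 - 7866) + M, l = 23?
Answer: -487232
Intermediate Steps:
M = -18162 (M = 8 + 2*(-9085) = 8 - 18170 = -18162)
q = -21184 (q = (4844 - 7866) - 18162 = -3022 - 18162 = -21184)
q*l = -21184*23 = -487232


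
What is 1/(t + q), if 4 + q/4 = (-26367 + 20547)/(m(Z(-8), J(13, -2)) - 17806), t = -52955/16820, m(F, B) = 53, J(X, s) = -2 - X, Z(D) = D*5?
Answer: -59721092/1065245575 ≈ -0.056063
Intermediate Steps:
Z(D) = 5*D
t = -10591/3364 (t = -52955*1/16820 = -10591/3364 ≈ -3.1483)
q = -260768/17753 (q = -16 + 4*((-26367 + 20547)/(53 - 17806)) = -16 + 4*(-5820/(-17753)) = -16 + 4*(-5820*(-1/17753)) = -16 + 4*(5820/17753) = -16 + 23280/17753 = -260768/17753 ≈ -14.689)
1/(t + q) = 1/(-10591/3364 - 260768/17753) = 1/(-1065245575/59721092) = -59721092/1065245575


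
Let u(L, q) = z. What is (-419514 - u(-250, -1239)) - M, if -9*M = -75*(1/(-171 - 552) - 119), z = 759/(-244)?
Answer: -221495433233/529236 ≈ -4.1852e+5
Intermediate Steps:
z = -759/244 (z = 759*(-1/244) = -759/244 ≈ -3.1107)
u(L, q) = -759/244
M = -2150950/2169 (M = -(-25)*(1/(-171 - 552) - 119)/3 = -(-25)*(1/(-723) - 119)/3 = -(-25)*(-1/723 - 119)/3 = -(-25)*(-86038)/(3*723) = -⅑*2150950/241 = -2150950/2169 ≈ -991.68)
(-419514 - u(-250, -1239)) - M = (-419514 - 1*(-759/244)) - 1*(-2150950/2169) = (-419514 + 759/244) + 2150950/2169 = -102360657/244 + 2150950/2169 = -221495433233/529236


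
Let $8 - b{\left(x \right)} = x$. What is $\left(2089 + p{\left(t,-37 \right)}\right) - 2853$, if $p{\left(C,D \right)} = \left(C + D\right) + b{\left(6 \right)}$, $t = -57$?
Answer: $-856$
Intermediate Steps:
$b{\left(x \right)} = 8 - x$
$p{\left(C,D \right)} = 2 + C + D$ ($p{\left(C,D \right)} = \left(C + D\right) + \left(8 - 6\right) = \left(C + D\right) + 2 = 2 + C + D$)
$\left(2089 + p{\left(t,-37 \right)}\right) - 2853 = \left(2089 - 92\right) - 2853 = 1997 - 2853 = -856$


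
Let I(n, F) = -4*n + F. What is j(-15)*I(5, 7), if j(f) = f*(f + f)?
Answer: -5850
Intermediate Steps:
I(n, F) = F - 4*n
j(f) = 2*f² (j(f) = f*(2*f) = 2*f²)
j(-15)*I(5, 7) = (2*(-15)²)*(7 - 4*5) = (2*225)*(7 - 20) = 450*(-13) = -5850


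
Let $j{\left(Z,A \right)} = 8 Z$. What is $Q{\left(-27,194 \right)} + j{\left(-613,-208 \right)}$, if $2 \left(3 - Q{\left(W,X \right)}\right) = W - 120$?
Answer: $- \frac{9655}{2} \approx -4827.5$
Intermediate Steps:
$Q{\left(W,X \right)} = 63 - \frac{W}{2}$ ($Q{\left(W,X \right)} = 3 - \frac{W - 120}{2} = 3 - \frac{-120 + W}{2} = 3 - \left(-60 + \frac{W}{2}\right) = 63 - \frac{W}{2}$)
$Q{\left(-27,194 \right)} + j{\left(-613,-208 \right)} = \left(63 - - \frac{27}{2}\right) + 8 \left(-613\right) = \left(63 + \frac{27}{2}\right) - 4904 = \frac{153}{2} - 4904 = - \frac{9655}{2}$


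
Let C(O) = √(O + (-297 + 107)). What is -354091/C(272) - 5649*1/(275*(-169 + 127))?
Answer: 269/550 - 354091*√82/82 ≈ -39102.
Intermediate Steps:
C(O) = √(-190 + O) (C(O) = √(O - 190) = √(-190 + O))
-354091/C(272) - 5649*1/(275*(-169 + 127)) = -354091/√(-190 + 272) - 5649*1/(275*(-169 + 127)) = -354091*√82/82 - 5649/((-42*275)) = -354091*√82/82 - 5649/(-11550) = -354091*√82/82 - 5649*(-1/11550) = -354091*√82/82 + 269/550 = 269/550 - 354091*√82/82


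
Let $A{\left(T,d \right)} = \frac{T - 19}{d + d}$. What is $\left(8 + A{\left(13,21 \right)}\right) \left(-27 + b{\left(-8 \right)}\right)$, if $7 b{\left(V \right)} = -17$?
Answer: $- \frac{11330}{49} \approx -231.22$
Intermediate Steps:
$b{\left(V \right)} = - \frac{17}{7}$ ($b{\left(V \right)} = \frac{1}{7} \left(-17\right) = - \frac{17}{7}$)
$A{\left(T,d \right)} = \frac{-19 + T}{2 d}$
$\left(8 + A{\left(13,21 \right)}\right) \left(-27 + b{\left(-8 \right)}\right) = \left(8 + \frac{-19 + 13}{2 \cdot 21}\right) \left(-27 - \frac{17}{7}\right) = \left(8 + \frac{1}{2} \cdot \frac{1}{21} \left(-6\right)\right) \left(- \frac{206}{7}\right) = \left(8 - \frac{1}{7}\right) \left(- \frac{206}{7}\right) = \frac{55}{7} \left(- \frac{206}{7}\right) = - \frac{11330}{49}$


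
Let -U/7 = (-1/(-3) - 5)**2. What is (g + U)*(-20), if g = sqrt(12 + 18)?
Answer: 27440/9 - 20*sqrt(30) ≈ 2939.3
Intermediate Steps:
U = -1372/9 (U = -7*(-1/(-3) - 5)**2 = -7*(-1*(-1/3) - 5)**2 = -7*(1/3 - 5)**2 = -7*(-14/3)**2 = -7*196/9 = -1372/9 ≈ -152.44)
g = sqrt(30) ≈ 5.4772
(g + U)*(-20) = (sqrt(30) - 1372/9)*(-20) = (-1372/9 + sqrt(30))*(-20) = 27440/9 - 20*sqrt(30)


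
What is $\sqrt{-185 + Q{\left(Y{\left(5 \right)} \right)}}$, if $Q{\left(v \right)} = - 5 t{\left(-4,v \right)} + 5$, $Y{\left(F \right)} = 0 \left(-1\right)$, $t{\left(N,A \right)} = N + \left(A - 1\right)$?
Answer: $i \sqrt{155} \approx 12.45 i$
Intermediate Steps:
$t{\left(N,A \right)} = -1 + A + N$ ($t{\left(N,A \right)} = N + \left(-1 + A\right) = -1 + A + N$)
$Y{\left(F \right)} = 0$
$Q{\left(v \right)} = 30 - 5 v$ ($Q{\left(v \right)} = - 5 \left(-1 + v - 4\right) + 5 = - 5 \left(-5 + v\right) + 5 = \left(25 - 5 v\right) + 5 = 30 - 5 v$)
$\sqrt{-185 + Q{\left(Y{\left(5 \right)} \right)}} = \sqrt{-185 + \left(30 - 0\right)} = \sqrt{-185 + \left(30 + 0\right)} = \sqrt{-185 + 30} = \sqrt{-155} = i \sqrt{155}$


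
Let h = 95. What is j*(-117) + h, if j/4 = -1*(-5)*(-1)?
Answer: 2435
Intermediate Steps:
j = -20 (j = 4*(-1*(-5)*(-1)) = 4*(5*(-1)) = 4*(-5) = -20)
j*(-117) + h = -20*(-117) + 95 = 2340 + 95 = 2435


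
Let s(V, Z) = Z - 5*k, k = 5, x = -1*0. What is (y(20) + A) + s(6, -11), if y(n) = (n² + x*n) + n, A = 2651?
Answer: 3035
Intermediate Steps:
x = 0
y(n) = n + n² (y(n) = (n² + 0*n) + n = (n² + 0) + n = n² + n = n + n²)
s(V, Z) = -25 + Z (s(V, Z) = Z - 5*5 = Z - 25 = -25 + Z)
(y(20) + A) + s(6, -11) = (20*(1 + 20) + 2651) + (-25 - 11) = (20*21 + 2651) - 36 = (420 + 2651) - 36 = 3071 - 36 = 3035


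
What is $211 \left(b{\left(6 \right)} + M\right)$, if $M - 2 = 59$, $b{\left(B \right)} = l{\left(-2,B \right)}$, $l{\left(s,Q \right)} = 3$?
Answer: $13504$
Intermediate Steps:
$b{\left(B \right)} = 3$
$M = 61$ ($M = 2 + 59 = 61$)
$211 \left(b{\left(6 \right)} + M\right) = 211 \left(3 + 61\right) = 211 \cdot 64 = 13504$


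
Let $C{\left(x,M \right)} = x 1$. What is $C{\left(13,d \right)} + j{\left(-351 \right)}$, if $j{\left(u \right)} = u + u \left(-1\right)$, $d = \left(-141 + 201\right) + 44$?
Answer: $13$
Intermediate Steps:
$d = 104$ ($d = 60 + 44 = 104$)
$j{\left(u \right)} = 0$ ($j{\left(u \right)} = u - u = 0$)
$C{\left(x,M \right)} = x$
$C{\left(13,d \right)} + j{\left(-351 \right)} = 13 + 0 = 13$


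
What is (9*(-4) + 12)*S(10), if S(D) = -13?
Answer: 312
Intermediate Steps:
(9*(-4) + 12)*S(10) = (9*(-4) + 12)*(-13) = (-36 + 12)*(-13) = -24*(-13) = 312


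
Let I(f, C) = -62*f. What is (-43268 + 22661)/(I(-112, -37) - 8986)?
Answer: 20607/2042 ≈ 10.092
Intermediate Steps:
(-43268 + 22661)/(I(-112, -37) - 8986) = (-43268 + 22661)/(-62*(-112) - 8986) = -20607/(6944 - 8986) = -20607/(-2042) = -20607*(-1/2042) = 20607/2042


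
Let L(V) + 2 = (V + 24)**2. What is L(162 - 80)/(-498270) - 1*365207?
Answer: -90985851562/249135 ≈ -3.6521e+5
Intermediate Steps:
L(V) = -2 + (24 + V)**2 (L(V) = -2 + (V + 24)**2 = -2 + (24 + V)**2)
L(162 - 80)/(-498270) - 1*365207 = (-2 + (24 + (162 - 80))**2)/(-498270) - 1*365207 = (-2 + (24 + 82)**2)*(-1/498270) - 365207 = (-2 + 106**2)*(-1/498270) - 365207 = (-2 + 11236)*(-1/498270) - 365207 = 11234*(-1/498270) - 365207 = -5617/249135 - 365207 = -90985851562/249135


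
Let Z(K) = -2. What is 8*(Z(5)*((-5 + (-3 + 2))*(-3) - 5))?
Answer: -208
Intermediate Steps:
8*(Z(5)*((-5 + (-3 + 2))*(-3) - 5)) = 8*(-2*((-5 + (-3 + 2))*(-3) - 5)) = 8*(-2*((-5 - 1)*(-3) - 5)) = 8*(-2*(-6*(-3) - 5)) = 8*(-2*(18 - 5)) = 8*(-2*13) = 8*(-26) = -208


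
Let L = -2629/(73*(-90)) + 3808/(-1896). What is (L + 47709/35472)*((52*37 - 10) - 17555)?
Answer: 12637443801563/3068505360 ≈ 4118.4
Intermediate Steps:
L = -834749/519030 (L = -2629/(-6570) + 3808*(-1/1896) = -2629*(-1/6570) - 476/237 = 2629/6570 - 476/237 = -834749/519030 ≈ -1.6083)
(L + 47709/35472)*((52*37 - 10) - 17555) = (-834749/519030 + 47709/35472)*((52*37 - 10) - 17555) = (-834749/519030 + 47709*(1/35472))*((1924 - 10) - 17555) = (-834749/519030 + 15903/11824)*(1914 - 17555) = -807969043/3068505360*(-15641) = 12637443801563/3068505360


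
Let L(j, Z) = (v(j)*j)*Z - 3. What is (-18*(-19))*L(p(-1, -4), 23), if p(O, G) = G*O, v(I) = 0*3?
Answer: -1026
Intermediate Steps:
v(I) = 0
L(j, Z) = -3 (L(j, Z) = (0*j)*Z - 3 = 0*Z - 3 = 0 - 3 = -3)
(-18*(-19))*L(p(-1, -4), 23) = -18*(-19)*(-3) = 342*(-3) = -1026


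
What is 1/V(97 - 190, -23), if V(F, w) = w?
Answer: -1/23 ≈ -0.043478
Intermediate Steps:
1/V(97 - 190, -23) = 1/(-23) = -1/23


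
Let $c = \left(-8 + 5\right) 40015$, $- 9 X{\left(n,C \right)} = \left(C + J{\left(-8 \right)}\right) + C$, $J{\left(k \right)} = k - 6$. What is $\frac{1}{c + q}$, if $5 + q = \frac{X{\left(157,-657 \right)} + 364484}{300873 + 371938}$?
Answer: $- \frac{6055299}{726935363266} \approx -8.3299 \cdot 10^{-6}$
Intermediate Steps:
$J{\left(k \right)} = -6 + k$
$X{\left(n,C \right)} = \frac{14}{9} - \frac{2 C}{9}$ ($X{\left(n,C \right)} = - \frac{\left(C - 14\right) + C}{9} = - \frac{\left(-14 + C\right) + C}{9} = - \frac{-14 + 2 C}{9} = \frac{14}{9} - \frac{2 C}{9}$)
$q = - \frac{26994811}{6055299}$ ($q = -5 + \frac{\left(\frac{14}{9} - -146\right) + 364484}{300873 + 371938} = -5 + \frac{\left(\frac{14}{9} + 146\right) + 364484}{672811} = -5 + \left(\frac{1328}{9} + 364484\right) \frac{1}{672811} = -5 + \frac{3281684}{9} \cdot \frac{1}{672811} = -5 + \frac{3281684}{6055299} = - \frac{26994811}{6055299} \approx -4.458$)
$c = -120045$ ($c = \left(-3\right) 40015 = -120045$)
$\frac{1}{c + q} = \frac{1}{-120045 - \frac{26994811}{6055299}} = \frac{1}{- \frac{726935363266}{6055299}} = - \frac{6055299}{726935363266}$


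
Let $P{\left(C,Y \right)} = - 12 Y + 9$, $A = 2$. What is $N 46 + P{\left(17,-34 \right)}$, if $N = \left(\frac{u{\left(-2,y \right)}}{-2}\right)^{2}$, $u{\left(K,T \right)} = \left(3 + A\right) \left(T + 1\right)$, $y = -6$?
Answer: $\frac{15209}{2} \approx 7604.5$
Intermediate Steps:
$u{\left(K,T \right)} = 5 + 5 T$ ($u{\left(K,T \right)} = \left(3 + 2\right) \left(T + 1\right) = 5 \left(1 + T\right) = 5 + 5 T$)
$P{\left(C,Y \right)} = 9 - 12 Y$
$N = \frac{625}{4}$ ($N = \left(\frac{5 + 5 \left(-6\right)}{-2}\right)^{2} = \left(\left(5 - 30\right) \left(- \frac{1}{2}\right)\right)^{2} = \left(\left(-25\right) \left(- \frac{1}{2}\right)\right)^{2} = \left(\frac{25}{2}\right)^{2} = \frac{625}{4} \approx 156.25$)
$N 46 + P{\left(17,-34 \right)} = \frac{625}{4} \cdot 46 + \left(9 - -408\right) = \frac{14375}{2} + \left(9 + 408\right) = \frac{14375}{2} + 417 = \frac{15209}{2}$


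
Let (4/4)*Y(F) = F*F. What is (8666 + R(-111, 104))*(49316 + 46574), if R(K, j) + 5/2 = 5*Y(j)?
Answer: 6016474215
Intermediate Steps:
Y(F) = F**2 (Y(F) = F*F = F**2)
R(K, j) = -5/2 + 5*j**2
(8666 + R(-111, 104))*(49316 + 46574) = (8666 + (-5/2 + 5*104**2))*(49316 + 46574) = (8666 + (-5/2 + 5*10816))*95890 = (8666 + (-5/2 + 54080))*95890 = (8666 + 108155/2)*95890 = (125487/2)*95890 = 6016474215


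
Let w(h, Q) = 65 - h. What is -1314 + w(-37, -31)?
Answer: -1212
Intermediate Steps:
-1314 + w(-37, -31) = -1314 + (65 - 1*(-37)) = -1314 + (65 + 37) = -1314 + 102 = -1212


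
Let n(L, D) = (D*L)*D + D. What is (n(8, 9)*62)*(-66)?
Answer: -2688444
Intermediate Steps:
n(L, D) = D + L*D² (n(L, D) = L*D² + D = D + L*D²)
(n(8, 9)*62)*(-66) = ((9*(1 + 9*8))*62)*(-66) = ((9*(1 + 72))*62)*(-66) = ((9*73)*62)*(-66) = (657*62)*(-66) = 40734*(-66) = -2688444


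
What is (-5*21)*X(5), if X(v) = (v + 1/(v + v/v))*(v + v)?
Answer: -5425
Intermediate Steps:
X(v) = 2*v*(v + 1/(1 + v)) (X(v) = (v + 1/(v + 1))*(2*v) = (v + 1/(1 + v))*(2*v) = 2*v*(v + 1/(1 + v)))
(-5*21)*X(5) = (-5*21)*(2*5*(1 + 5 + 5²)/(1 + 5)) = -210*5*(1 + 5 + 25)/6 = -210*5*31/6 = -105*155/3 = -5425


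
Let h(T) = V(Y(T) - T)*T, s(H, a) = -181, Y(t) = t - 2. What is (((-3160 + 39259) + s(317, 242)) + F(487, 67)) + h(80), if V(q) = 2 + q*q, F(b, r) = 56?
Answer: 36454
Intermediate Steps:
Y(t) = -2 + t
V(q) = 2 + q**2
h(T) = 6*T (h(T) = (2 + ((-2 + T) - T)**2)*T = (2 + (-2)**2)*T = (2 + 4)*T = 6*T)
(((-3160 + 39259) + s(317, 242)) + F(487, 67)) + h(80) = (((-3160 + 39259) - 181) + 56) + 6*80 = ((36099 - 181) + 56) + 480 = (35918 + 56) + 480 = 35974 + 480 = 36454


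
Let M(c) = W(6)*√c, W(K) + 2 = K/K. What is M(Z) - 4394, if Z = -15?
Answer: -4394 - I*√15 ≈ -4394.0 - 3.873*I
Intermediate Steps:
W(K) = -1 (W(K) = -2 + K/K = -2 + 1 = -1)
M(c) = -√c
M(Z) - 4394 = -√(-15) - 4394 = -I*√15 - 4394 = -4394 - I*√15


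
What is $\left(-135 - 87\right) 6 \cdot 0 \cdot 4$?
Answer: $0$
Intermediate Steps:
$\left(-135 - 87\right) 6 \cdot 0 \cdot 4 = - 222 \cdot 0 \cdot 4 = \left(-222\right) 0 = 0$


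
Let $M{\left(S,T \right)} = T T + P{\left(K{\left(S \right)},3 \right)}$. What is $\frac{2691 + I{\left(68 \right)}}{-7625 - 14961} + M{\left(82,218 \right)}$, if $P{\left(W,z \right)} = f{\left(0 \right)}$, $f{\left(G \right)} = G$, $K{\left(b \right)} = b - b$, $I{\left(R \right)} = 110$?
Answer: $\frac{1073374263}{22586} \approx 47524.0$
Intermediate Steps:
$K{\left(b \right)} = 0$
$P{\left(W,z \right)} = 0$
$M{\left(S,T \right)} = T^{2}$ ($M{\left(S,T \right)} = T T + 0 = T^{2} + 0 = T^{2}$)
$\frac{2691 + I{\left(68 \right)}}{-7625 - 14961} + M{\left(82,218 \right)} = \frac{2691 + 110}{-7625 - 14961} + 218^{2} = \frac{2801}{-22586} + 47524 = 2801 \left(- \frac{1}{22586}\right) + 47524 = - \frac{2801}{22586} + 47524 = \frac{1073374263}{22586}$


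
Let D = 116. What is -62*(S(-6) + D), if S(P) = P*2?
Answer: -6448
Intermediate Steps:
S(P) = 2*P
-62*(S(-6) + D) = -62*(2*(-6) + 116) = -62*(-12 + 116) = -62*104 = -6448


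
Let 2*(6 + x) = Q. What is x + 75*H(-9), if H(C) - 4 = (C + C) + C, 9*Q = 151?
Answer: -31007/18 ≈ -1722.6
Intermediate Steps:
Q = 151/9 (Q = (1/9)*151 = 151/9 ≈ 16.778)
H(C) = 4 + 3*C (H(C) = 4 + ((C + C) + C) = 4 + (2*C + C) = 4 + 3*C)
x = 43/18 (x = -6 + (1/2)*(151/9) = -6 + 151/18 = 43/18 ≈ 2.3889)
x + 75*H(-9) = 43/18 + 75*(4 + 3*(-9)) = 43/18 + 75*(4 - 27) = 43/18 + 75*(-23) = 43/18 - 1725 = -31007/18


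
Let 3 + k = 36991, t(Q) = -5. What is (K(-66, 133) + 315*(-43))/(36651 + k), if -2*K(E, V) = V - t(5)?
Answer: -13614/73639 ≈ -0.18487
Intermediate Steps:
k = 36988 (k = -3 + 36991 = 36988)
K(E, V) = -5/2 - V/2 (K(E, V) = -(V - 1*(-5))/2 = -(V + 5)/2 = -(5 + V)/2 = -5/2 - V/2)
(K(-66, 133) + 315*(-43))/(36651 + k) = ((-5/2 - 1/2*133) + 315*(-43))/(36651 + 36988) = ((-5/2 - 133/2) - 13545)/73639 = (-69 - 13545)*(1/73639) = -13614*1/73639 = -13614/73639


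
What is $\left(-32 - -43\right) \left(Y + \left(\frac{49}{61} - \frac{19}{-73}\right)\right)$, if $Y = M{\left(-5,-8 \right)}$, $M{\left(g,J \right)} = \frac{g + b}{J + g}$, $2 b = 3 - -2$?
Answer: $\frac{1599411}{115778} \approx 13.814$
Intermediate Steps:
$b = \frac{5}{2}$ ($b = \frac{3 - -2}{2} = \frac{3 + 2}{2} = \frac{1}{2} \cdot 5 = \frac{5}{2} \approx 2.5$)
$M{\left(g,J \right)} = \frac{\frac{5}{2} + g}{J + g}$ ($M{\left(g,J \right)} = \frac{g + \frac{5}{2}}{J + g} = \frac{\frac{5}{2} + g}{J + g}$)
$Y = \frac{5}{26}$ ($Y = \frac{\frac{5}{2} - 5}{-8 - 5} = \frac{1}{-13} \left(- \frac{5}{2}\right) = \left(- \frac{1}{13}\right) \left(- \frac{5}{2}\right) = \frac{5}{26} \approx 0.19231$)
$\left(-32 - -43\right) \left(Y + \left(\frac{49}{61} - \frac{19}{-73}\right)\right) = \left(-32 - -43\right) \left(\frac{5}{26} + \left(\frac{49}{61} - \frac{19}{-73}\right)\right) = \left(-32 + 43\right) \left(\frac{5}{26} + \left(49 \cdot \frac{1}{61} - - \frac{19}{73}\right)\right) = 11 \left(\frac{5}{26} + \left(\frac{49}{61} + \frac{19}{73}\right)\right) = 11 \left(\frac{5}{26} + \frac{4736}{4453}\right) = 11 \cdot \frac{145401}{115778} = \frac{1599411}{115778}$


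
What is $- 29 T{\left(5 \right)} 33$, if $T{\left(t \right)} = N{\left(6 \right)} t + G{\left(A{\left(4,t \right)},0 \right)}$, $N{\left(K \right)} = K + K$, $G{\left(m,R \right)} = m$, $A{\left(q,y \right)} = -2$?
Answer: $-55506$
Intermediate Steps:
$N{\left(K \right)} = 2 K$
$T{\left(t \right)} = -2 + 12 t$ ($T{\left(t \right)} = 2 \cdot 6 t - 2 = 12 t - 2 = -2 + 12 t$)
$- 29 T{\left(5 \right)} 33 = - 29 \left(-2 + 12 \cdot 5\right) 33 = - 29 \left(-2 + 60\right) 33 = \left(-29\right) 58 \cdot 33 = \left(-1682\right) 33 = -55506$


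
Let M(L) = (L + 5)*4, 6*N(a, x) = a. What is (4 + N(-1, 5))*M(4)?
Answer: 138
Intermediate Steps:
N(a, x) = a/6
M(L) = 20 + 4*L (M(L) = (5 + L)*4 = 20 + 4*L)
(4 + N(-1, 5))*M(4) = (4 + (⅙)*(-1))*(20 + 4*4) = (4 - ⅙)*(20 + 16) = (23/6)*36 = 138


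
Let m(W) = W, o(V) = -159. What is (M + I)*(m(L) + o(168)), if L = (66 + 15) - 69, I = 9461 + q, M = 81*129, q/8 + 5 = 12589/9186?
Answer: -4474350034/1531 ≈ -2.9225e+6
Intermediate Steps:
q = -133364/4593 (q = -40 + 8*(12589/9186) = -40 + 50356/4593 = -133364/4593 ≈ -29.036)
M = 10449
I = 43321009/4593 (I = 9461 - 133364/4593 = 43321009/4593 ≈ 9432.0)
L = 12 (L = 81 - 69 = 12)
(M + I)*(m(L) + o(168)) = (10449 + 43321009/4593)*(12 - 159) = (91313266/4593)*(-147) = -4474350034/1531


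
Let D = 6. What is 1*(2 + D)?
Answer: 8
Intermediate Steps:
1*(2 + D) = 1*(2 + 6) = 1*8 = 8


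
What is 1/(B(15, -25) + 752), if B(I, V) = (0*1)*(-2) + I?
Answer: 1/767 ≈ 0.0013038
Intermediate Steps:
B(I, V) = I (B(I, V) = 0*(-2) + I = 0 + I = I)
1/(B(15, -25) + 752) = 1/(15 + 752) = 1/767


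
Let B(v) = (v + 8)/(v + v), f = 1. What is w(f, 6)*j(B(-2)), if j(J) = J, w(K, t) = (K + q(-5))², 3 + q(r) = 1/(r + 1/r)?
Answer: -9747/1352 ≈ -7.2093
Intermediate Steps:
q(r) = -3 + 1/(r + 1/r)
B(v) = (8 + v)/(2*v) (B(v) = (8 + v)/((2*v)) = (8 + v)*(1/(2*v)) = (8 + v)/(2*v))
w(K, t) = (-83/26 + K)² (w(K, t) = (K + (-3 - 5 - 3*(-5)²)/(1 + (-5)²))² = (K + (-3 - 5 - 3*25)/(1 + 25))² = (K + (-3 - 5 - 75)/26)² = (K + (1/26)*(-83))² = (K - 83/26)² = (-83/26 + K)²)
w(f, 6)*j(B(-2)) = ((-83 + 26*1)²/676)*((½)*(8 - 2)/(-2)) = ((-83 + 26)²/676)*((½)*(-½)*6) = ((1/676)*(-57)²)*(-3/2) = ((1/676)*3249)*(-3/2) = (3249/676)*(-3/2) = -9747/1352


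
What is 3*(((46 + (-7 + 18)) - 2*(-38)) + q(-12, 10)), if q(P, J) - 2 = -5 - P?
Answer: 426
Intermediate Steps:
q(P, J) = -3 - P (q(P, J) = 2 + (-5 - P) = -3 - P)
3*(((46 + (-7 + 18)) - 2*(-38)) + q(-12, 10)) = 3*(((46 + (-7 + 18)) - 2*(-38)) + (-3 - 1*(-12))) = 3*(((46 + 11) + 76) + (-3 + 12)) = 3*((57 + 76) + 9) = 3*(133 + 9) = 3*142 = 426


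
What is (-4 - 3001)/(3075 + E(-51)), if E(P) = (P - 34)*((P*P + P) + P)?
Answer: 601/41868 ≈ 0.014355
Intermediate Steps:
E(P) = (-34 + P)*(P² + 2*P) (E(P) = (-34 + P)*((P² + P) + P) = (-34 + P)*((P + P²) + P) = (-34 + P)*(P² + 2*P))
(-4 - 3001)/(3075 + E(-51)) = (-4 - 3001)/(3075 - 51*(-68 + (-51)² - 32*(-51))) = -3005/(3075 - 51*(-68 + 2601 + 1632)) = -3005/(3075 - 51*4165) = -3005/(3075 - 212415) = -3005/(-209340) = -3005*(-1/209340) = 601/41868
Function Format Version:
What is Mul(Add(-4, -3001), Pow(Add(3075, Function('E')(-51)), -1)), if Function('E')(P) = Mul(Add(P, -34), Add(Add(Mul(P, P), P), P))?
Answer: Rational(601, 41868) ≈ 0.014355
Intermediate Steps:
Function('E')(P) = Mul(Add(-34, P), Add(Pow(P, 2), Mul(2, P))) (Function('E')(P) = Mul(Add(-34, P), Add(Add(Pow(P, 2), P), P)) = Mul(Add(-34, P), Add(Add(P, Pow(P, 2)), P)) = Mul(Add(-34, P), Add(Pow(P, 2), Mul(2, P))))
Mul(Add(-4, -3001), Pow(Add(3075, Function('E')(-51)), -1)) = Mul(Add(-4, -3001), Pow(Add(3075, Mul(-51, Add(-68, Pow(-51, 2), Mul(-32, -51)))), -1)) = Mul(-3005, Pow(Add(3075, Mul(-51, Add(-68, 2601, 1632))), -1)) = Mul(-3005, Pow(Add(3075, Mul(-51, 4165)), -1)) = Mul(-3005, Pow(Add(3075, -212415), -1)) = Mul(-3005, Pow(-209340, -1)) = Mul(-3005, Rational(-1, 209340)) = Rational(601, 41868)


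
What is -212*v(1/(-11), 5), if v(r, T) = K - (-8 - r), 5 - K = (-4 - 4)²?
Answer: 119144/11 ≈ 10831.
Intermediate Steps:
K = -59 (K = 5 - (-4 - 4)² = 5 - 1*(-8)² = 5 - 1*64 = 5 - 64 = -59)
v(r, T) = -51 + r (v(r, T) = -59 - (-8 - r) = -59 + (8 + r) = -51 + r)
-212*v(1/(-11), 5) = -212*(-51 + 1/(-11)) = -212*(-51 - 1/11) = -212*(-562/11) = 119144/11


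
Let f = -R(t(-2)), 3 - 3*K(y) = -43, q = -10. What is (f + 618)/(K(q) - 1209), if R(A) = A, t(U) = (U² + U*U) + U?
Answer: -1836/3581 ≈ -0.51271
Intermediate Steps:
K(y) = 46/3 (K(y) = 1 - ⅓*(-43) = 1 + 43/3 = 46/3)
t(U) = U + 2*U² (t(U) = (U² + U²) + U = 2*U² + U = U + 2*U²)
f = -6 (f = -(-2)*(1 + 2*(-2)) = -(-2)*(1 - 4) = -(-2)*(-3) = -1*6 = -6)
(f + 618)/(K(q) - 1209) = (-6 + 618)/(46/3 - 1209) = 612/(-3581/3) = 612*(-3/3581) = -1836/3581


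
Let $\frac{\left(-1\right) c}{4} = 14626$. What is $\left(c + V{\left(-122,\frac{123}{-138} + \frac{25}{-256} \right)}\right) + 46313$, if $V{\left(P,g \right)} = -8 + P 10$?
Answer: $-13419$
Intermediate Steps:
$c = -58504$ ($c = \left(-4\right) 14626 = -58504$)
$V{\left(P,g \right)} = -8 + 10 P$
$\left(c + V{\left(-122,\frac{123}{-138} + \frac{25}{-256} \right)}\right) + 46313 = \left(-58504 + \left(-8 + 10 \left(-122\right)\right)\right) + 46313 = \left(-58504 - 1228\right) + 46313 = -59732 + 46313 = -13419$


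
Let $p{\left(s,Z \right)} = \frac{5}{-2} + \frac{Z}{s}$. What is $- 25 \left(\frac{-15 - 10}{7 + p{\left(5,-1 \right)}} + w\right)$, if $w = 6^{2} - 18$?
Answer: $- \frac{13100}{43} \approx -304.65$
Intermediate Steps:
$p{\left(s,Z \right)} = - \frac{5}{2} + \frac{Z}{s}$ ($p{\left(s,Z \right)} = 5 \left(- \frac{1}{2}\right) + \frac{Z}{s} = - \frac{5}{2} + \frac{Z}{s}$)
$w = 18$ ($w = 36 - 18 = 18$)
$- 25 \left(\frac{-15 - 10}{7 + p{\left(5,-1 \right)}} + w\right) = - 25 \left(\frac{-15 - 10}{7 - \frac{27}{10}} + 18\right) = - 25 \left(- \frac{25}{7 - \frac{27}{10}} + 18\right) = - 25 \left(- \frac{25}{\frac{43}{10}} + 18\right) = - 25 \left(\left(-25\right) \frac{10}{43} + 18\right) = - 25 \left(- \frac{250}{43} + 18\right) = \left(-25\right) \frac{524}{43} = - \frac{13100}{43}$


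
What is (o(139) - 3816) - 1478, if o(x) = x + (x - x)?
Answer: -5155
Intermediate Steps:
o(x) = x (o(x) = x + 0 = x)
(o(139) - 3816) - 1478 = (139 - 3816) - 1478 = -3677 - 1478 = -5155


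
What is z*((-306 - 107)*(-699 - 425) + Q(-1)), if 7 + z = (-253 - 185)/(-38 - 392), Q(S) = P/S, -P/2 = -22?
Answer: -596920048/215 ≈ -2.7764e+6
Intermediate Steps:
P = 44 (P = -2*(-22) = 44)
Q(S) = 44/S
z = -1286/215 (z = -7 + (-253 - 185)/(-38 - 392) = -7 - 438/(-430) = -7 - 438*(-1/430) = -7 + 219/215 = -1286/215 ≈ -5.9814)
z*((-306 - 107)*(-699 - 425) + Q(-1)) = -1286*((-306 - 107)*(-699 - 425) + 44/(-1))/215 = -1286*(-413*(-1124) + 44*(-1))/215 = -1286*(464212 - 44)/215 = -1286/215*464168 = -596920048/215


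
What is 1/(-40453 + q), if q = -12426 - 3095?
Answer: -1/55974 ≈ -1.7865e-5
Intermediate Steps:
q = -15521
1/(-40453 + q) = 1/(-40453 - 15521) = 1/(-55974) = -1/55974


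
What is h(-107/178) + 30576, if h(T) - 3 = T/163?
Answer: 887218999/29014 ≈ 30579.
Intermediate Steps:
h(T) = 3 + T/163
h(-107/178) + 30576 = (3 + (-107/178)/163) + 30576 = (3 + (-107*1/178)/163) + 30576 = (3 + (1/163)*(-107/178)) + 30576 = (3 - 107/29014) + 30576 = 86935/29014 + 30576 = 887218999/29014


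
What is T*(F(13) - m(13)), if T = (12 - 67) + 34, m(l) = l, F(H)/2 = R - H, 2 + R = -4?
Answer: 1071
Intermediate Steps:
R = -6 (R = -2 - 4 = -6)
F(H) = -12 - 2*H (F(H) = 2*(-6 - H) = -12 - 2*H)
T = -21 (T = -55 + 34 = -21)
T*(F(13) - m(13)) = -21*((-12 - 2*13) - 1*13) = -21*((-12 - 26) - 13) = -21*(-38 - 13) = -21*(-51) = 1071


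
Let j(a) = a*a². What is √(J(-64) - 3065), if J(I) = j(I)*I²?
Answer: 7*I*√21913161 ≈ 32768.0*I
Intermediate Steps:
j(a) = a³
J(I) = I⁵ (J(I) = I³*I² = I⁵)
√(J(-64) - 3065) = √((-64)⁵ - 3065) = √(-1073741824 - 3065) = √(-1073744889) = 7*I*√21913161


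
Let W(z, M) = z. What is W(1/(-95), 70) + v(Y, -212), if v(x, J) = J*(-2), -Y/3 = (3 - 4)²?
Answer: 40279/95 ≈ 423.99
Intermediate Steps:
Y = -3 (Y = -3*(3 - 4)² = -3*(-1)² = -3*1 = -3)
v(x, J) = -2*J
W(1/(-95), 70) + v(Y, -212) = 1/(-95) - 2*(-212) = -1/95 + 424 = 40279/95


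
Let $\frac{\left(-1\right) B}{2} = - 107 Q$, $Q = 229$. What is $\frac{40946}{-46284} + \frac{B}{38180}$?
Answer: $\frac{44054714}{110445195} \approx 0.39888$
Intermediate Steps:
$B = 49006$ ($B = - 2 \left(\left(-107\right) 229\right) = \left(-2\right) \left(-24503\right) = 49006$)
$\frac{40946}{-46284} + \frac{B}{38180} = \frac{40946}{-46284} + \frac{49006}{38180} = 40946 \left(- \frac{1}{46284}\right) + 49006 \cdot \frac{1}{38180} = - \frac{20473}{23142} + \frac{24503}{19090} = \frac{44054714}{110445195}$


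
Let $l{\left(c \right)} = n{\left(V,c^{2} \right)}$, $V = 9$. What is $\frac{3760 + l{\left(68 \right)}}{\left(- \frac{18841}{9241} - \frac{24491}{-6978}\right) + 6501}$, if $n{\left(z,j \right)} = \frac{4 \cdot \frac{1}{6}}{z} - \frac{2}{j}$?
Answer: $\frac{2522589766669871}{4362432256600524} \approx 0.57825$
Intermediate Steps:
$n{\left(z,j \right)} = - \frac{2}{j} + \frac{2}{3 z}$ ($n{\left(z,j \right)} = \frac{4 \cdot \frac{1}{6}}{z} - \frac{2}{j} = \frac{2}{3 z} - \frac{2}{j} = - \frac{2}{j} + \frac{2}{3 z}$)
$l{\left(c \right)} = \frac{2}{27} - \frac{2}{c^{2}}$ ($l{\left(c \right)} = - \frac{2}{c^{2}} + \frac{2}{3 \cdot 9} = - \frac{2}{c^{2}} + \frac{2}{3} \cdot \frac{1}{9} = - \frac{2}{c^{2}} + \frac{2}{27} = \frac{2}{27} - \frac{2}{c^{2}}$)
$\frac{3760 + l{\left(68 \right)}}{\left(- \frac{18841}{9241} - \frac{24491}{-6978}\right) + 6501} = \frac{3760 + \left(\frac{2}{27} - \frac{2}{4624}\right)}{\left(- \frac{18841}{9241} - \frac{24491}{-6978}\right) + 6501} = \frac{3760 + \left(\frac{2}{27} - \frac{1}{2312}\right)}{\left(\left(-18841\right) \frac{1}{9241} - - \frac{24491}{6978}\right) + 6501} = \frac{3760 + \left(\frac{2}{27} - \frac{1}{2312}\right)}{\left(- \frac{18841}{9241} + \frac{24491}{6978}\right) + 6501} = \frac{3760 + \frac{4597}{62424}}{\frac{94848833}{64483698} + 6501} = \frac{234718837}{62424 \cdot \frac{419303369531}{64483698}} = \frac{234718837}{62424} \cdot \frac{64483698}{419303369531} = \frac{2522589766669871}{4362432256600524}$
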